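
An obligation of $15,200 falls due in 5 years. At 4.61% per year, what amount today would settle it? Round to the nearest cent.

PV = 15,200 / (1 + 0.0461)^5 = 15,200 / 1.252755 = 12,133.2621

$12,133.26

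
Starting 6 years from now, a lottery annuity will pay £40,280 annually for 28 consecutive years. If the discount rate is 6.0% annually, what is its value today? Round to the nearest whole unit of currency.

£403,520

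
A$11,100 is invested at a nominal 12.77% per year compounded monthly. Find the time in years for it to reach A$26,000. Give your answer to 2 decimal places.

6.70 years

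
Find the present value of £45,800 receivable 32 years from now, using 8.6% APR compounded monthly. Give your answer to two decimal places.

i = 0.086/12 = 0.00716667 per month; n = 32·12 = 384.
Discount factor = (1+0.00716667)^(−384) = 0.064429; PV = 45,800 × 0.064429 = 2,950.8656

£2,950.87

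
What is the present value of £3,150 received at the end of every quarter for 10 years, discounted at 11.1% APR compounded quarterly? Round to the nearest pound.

£75,534

With 4 periods per year: i = 0.02775, n = 40.
Annuity factor a(40|0.02775) = 23.979082; PV = 3150 × 23.979082 = 75,534.1092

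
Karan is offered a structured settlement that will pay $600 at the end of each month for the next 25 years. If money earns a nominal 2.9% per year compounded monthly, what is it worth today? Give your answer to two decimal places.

Periodic rate i = 0.029/12 = 0.00241667; n = 25 × 12 = 300 periods.
Annuity factor a(300|0.00241667) = 213.207575; PV = 600 × 213.207575 = 127,924.5450

$127,924.54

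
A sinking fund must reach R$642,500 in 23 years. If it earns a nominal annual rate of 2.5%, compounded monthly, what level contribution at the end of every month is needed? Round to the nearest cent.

With 12 periods per year: i = 0.00208333, n = 276.
FV-annuity factor = 372.512589; PMT = 642500 / 372.512589 = 1,724.7739

R$1,724.77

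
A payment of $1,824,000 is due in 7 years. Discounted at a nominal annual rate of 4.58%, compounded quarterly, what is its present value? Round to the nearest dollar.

$1,326,115

With 4 periods per year: i = 0.01145, n = 28.
PV = FV·(1+i)^(−n) = 1,824,000 × 0.727037 = 1,326,114.7618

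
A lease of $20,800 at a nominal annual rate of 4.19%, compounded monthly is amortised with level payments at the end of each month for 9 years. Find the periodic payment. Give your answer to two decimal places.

$231.51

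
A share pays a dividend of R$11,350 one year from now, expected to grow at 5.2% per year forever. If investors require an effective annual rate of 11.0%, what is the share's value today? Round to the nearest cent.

PV = PMT / (i − g) = 11350 / (0.11 − 0.052) = 11350 / 0.058000 = 195,689.6552

R$195,689.66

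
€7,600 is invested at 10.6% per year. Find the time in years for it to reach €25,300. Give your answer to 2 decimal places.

11.94 years

n = ln(25300/7600) / ln(1+0.106) = ln(3.32895) / 0.100750 = 11.9370 years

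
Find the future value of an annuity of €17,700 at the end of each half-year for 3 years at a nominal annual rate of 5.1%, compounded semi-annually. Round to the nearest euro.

€113,205

With 2 periods per year: i = 0.0255, n = 6.
Accumulation factor s(6|0.0255) = 6.395756; FV = 17700 × 6.395756 = 113,204.8859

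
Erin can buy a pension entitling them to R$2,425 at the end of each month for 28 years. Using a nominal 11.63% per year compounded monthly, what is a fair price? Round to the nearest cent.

R$240,422.63

i = 0.1163/12 = 0.00969167 per month; n = 28·12 = 336.
PV = 2425 × [1 − (1+0.00969167)^(−336)] / 0.00969167 = 2425 × 99.143354 = 240,422.6341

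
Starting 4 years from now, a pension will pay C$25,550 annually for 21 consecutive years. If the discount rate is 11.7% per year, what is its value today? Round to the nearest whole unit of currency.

C$141,348

Value one period before first payment (t=3): 25550 × [1 − (1+0.117)^(−21)] / 0.117 = 25550 × 7.710062 = 196,992.0949
Discount back 3 years: 196,992.0949 × (1+0.117)^(−3) = 196,992.0949 × 0.717531 = 141,347.8736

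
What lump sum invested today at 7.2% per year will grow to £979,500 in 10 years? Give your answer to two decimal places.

£488,716.03

PV = 979,500 / (1 + 0.072)^10 = 979,500 / 2.004231 = 488,716.0329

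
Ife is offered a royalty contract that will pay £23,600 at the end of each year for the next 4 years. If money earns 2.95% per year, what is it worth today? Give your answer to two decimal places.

PV = 23600 × [1 − (1+0.0295)^(−4)] / 0.0295 = 23600 × 3.721547 = 87,828.5110

£87,828.51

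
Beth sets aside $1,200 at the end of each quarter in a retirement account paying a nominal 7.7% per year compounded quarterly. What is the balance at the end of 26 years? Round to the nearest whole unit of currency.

$390,503

With 4 periods per year: i = 0.01925, n = 104.
FV = PMT · [(1+i)^n − 1] / i = 1200 · 325.419156 = 390,502.9877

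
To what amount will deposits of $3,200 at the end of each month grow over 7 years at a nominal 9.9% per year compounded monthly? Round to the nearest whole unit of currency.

$385,563

i = 0.099/12 = 0.00825 per month; n = 7·12 = 84.
FV = 3200 × [(1+0.00825)^84 − 1] / 0.00825 = 3200 × 120.488312 = 385,562.5979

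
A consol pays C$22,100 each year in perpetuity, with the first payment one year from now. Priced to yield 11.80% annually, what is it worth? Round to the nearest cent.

PV = PMT / i = 22100 / 0.118 = 187,288.1356

C$187,288.14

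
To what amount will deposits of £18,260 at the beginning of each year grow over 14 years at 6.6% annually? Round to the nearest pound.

Accumulation factor s(14|0.066) × (1+i) = 23.368230; FV = 18260 × 23.368230 = 426,703.8790
(Beginning-of-period payments → annuity-due factor ×(1+i).)

£426,704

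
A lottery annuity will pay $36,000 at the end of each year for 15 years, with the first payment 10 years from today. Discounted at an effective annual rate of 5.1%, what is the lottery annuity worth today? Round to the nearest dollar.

$237,209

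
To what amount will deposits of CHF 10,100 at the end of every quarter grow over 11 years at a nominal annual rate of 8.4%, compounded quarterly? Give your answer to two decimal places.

CHF 719,195.41

With 4 periods per year: i = 0.021, n = 44.
Accumulation factor s(44|0.021) = 71.207467; FV = 10100 × 71.207467 = 719,195.4122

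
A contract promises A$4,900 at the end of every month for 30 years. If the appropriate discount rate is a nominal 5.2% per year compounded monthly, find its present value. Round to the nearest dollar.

With 12 periods per year: i = 0.00433333, n = 360.
PV = 4900 × [1 − (1+0.00433333)^(−360)] / 0.00433333 = 4900 × 182.112581 = 892,351.6488

A$892,352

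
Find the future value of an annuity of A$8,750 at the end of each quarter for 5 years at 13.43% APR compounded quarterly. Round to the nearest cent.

A$243,855.49

With 4 periods per year: i = 0.033575, n = 20.
FV = PMT · [(1+i)^n − 1] / i = 8750 · 27.869199 = 243,855.4881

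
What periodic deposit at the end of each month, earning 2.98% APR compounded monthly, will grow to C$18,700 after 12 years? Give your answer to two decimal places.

C$108.18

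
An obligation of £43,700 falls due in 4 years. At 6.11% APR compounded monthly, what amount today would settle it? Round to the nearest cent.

£34,245.95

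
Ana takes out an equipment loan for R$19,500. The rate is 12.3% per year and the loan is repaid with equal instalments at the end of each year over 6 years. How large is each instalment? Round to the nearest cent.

R$4,783.27

PMT = 19500 / ( [1 − (1+0.123)^(−6)] / 0.123 ) = 19500 / 4.076710 = 4,783.2685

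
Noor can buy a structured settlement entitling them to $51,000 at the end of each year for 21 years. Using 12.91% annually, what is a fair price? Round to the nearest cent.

$364,192.02

Annuity factor a(21|0.1291) = 7.141020; PV = 51000 × 7.141020 = 364,192.0194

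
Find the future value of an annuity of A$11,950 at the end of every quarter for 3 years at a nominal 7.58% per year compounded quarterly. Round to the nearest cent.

A$159,331.45

i = 0.0758/4 = 0.01895 per quarter; n = 3·4 = 12.
FV = 11950 × [(1+0.01895)^12 − 1] / 0.01895 = 11950 × 13.333175 = 159,331.4466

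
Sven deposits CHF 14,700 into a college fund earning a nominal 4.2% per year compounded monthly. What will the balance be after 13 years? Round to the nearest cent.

Periodic rate i = 0.042/12 = 0.0035; n = 13 × 12 = 156 periods.
FV = 14,700 × (1 + 0.0035)^156 = 25,352.9278

CHF 25,352.93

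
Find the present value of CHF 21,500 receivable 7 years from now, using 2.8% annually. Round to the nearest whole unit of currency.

PV = 21,500 / (1 + 0.028)^7 = 21,500 / 1.213254 = 17,720.9360

CHF 17,721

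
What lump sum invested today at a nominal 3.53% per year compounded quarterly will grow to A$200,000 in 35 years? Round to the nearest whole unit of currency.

i = 0.0353/4 = 0.008825 per quarter; n = 35·4 = 140.
PV = 200,000 / (1 + 0.008825)^140 = 200,000 / 3.421504 = 58,453.8262

A$58,454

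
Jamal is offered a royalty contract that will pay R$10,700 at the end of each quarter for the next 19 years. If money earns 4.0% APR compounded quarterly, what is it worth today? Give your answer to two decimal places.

R$567,704.40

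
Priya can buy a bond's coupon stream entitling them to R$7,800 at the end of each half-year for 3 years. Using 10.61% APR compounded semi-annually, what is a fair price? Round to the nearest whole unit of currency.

R$39,207

i = 0.1061/2 = 0.05305 per half-year; n = 3·2 = 6.
PV = 7800 × [1 − (1+0.05305)^(−6)] / 0.05305 = 7800 × 5.026557 = 39,207.1473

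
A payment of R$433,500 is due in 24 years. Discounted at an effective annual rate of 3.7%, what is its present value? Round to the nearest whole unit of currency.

R$181,259

Discount factor = (1+0.037)^(−24) = 0.418129; PV = 433,500 × 0.418129 = 181,258.7366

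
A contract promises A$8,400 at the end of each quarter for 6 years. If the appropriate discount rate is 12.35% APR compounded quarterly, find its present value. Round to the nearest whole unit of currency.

Periodic rate i = 0.1235/4 = 0.030875; n = 6 × 4 = 24 periods.
PV = PMT · [1 − (1+i)^(−n)] / i = 8400 · 16.777012 = 140,926.9035

A$140,927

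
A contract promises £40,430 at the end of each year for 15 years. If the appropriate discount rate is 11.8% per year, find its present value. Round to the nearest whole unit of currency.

PV = 40430 × [1 − (1+0.118)^(−15)] / 0.118 = 40430 × 6.884233 = 278,329.5308

£278,330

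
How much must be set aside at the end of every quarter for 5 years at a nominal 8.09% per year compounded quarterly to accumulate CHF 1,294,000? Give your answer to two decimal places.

CHF 53,137.58

With 4 periods per year: i = 0.020225, n = 20.
FV-annuity factor = 24.351881; PMT = 1.294e+06 / 24.351881 = 53,137.5780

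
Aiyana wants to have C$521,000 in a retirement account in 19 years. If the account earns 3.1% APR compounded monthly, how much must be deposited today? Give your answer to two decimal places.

With 12 periods per year: i = 0.00258333, n = 228.
PV = FV·(1+i)^(−n) = 521,000 × 0.555303 = 289,313.1096

C$289,313.11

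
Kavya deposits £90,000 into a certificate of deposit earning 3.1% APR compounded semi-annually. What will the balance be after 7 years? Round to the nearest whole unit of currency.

i = 0.031/2 = 0.0155 per half-year; n = 7·2 = 14.
90,000 × (1+0.0155)^14 = 90,000 × 1.240278 = 111,625.0067

£111,625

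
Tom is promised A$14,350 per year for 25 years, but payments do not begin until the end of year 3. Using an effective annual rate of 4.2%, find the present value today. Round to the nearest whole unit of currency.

A$202,173

PV at t=2 (ordinary 25-year annuity): 14350 × a(25|0.042) = 14350 × 15.297012 = 219,512.1199
Discount back 2 years: 219,512.1199 × (1+0.042)^(−2) = 219,512.1199 × 0.921010 = 202,172.9583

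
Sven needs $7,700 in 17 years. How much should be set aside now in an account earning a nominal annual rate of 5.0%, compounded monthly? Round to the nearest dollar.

$3,297

Periodic rate i = 0.05/12 = 0.00416667; n = 17 × 12 = 204 periods.
PV = 7,700 / (1 + 0.00416667)^204 = 7,700 / 2.335519 = 3,296.9120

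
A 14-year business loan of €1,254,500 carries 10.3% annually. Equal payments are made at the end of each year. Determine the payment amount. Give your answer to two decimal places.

PMT = 1.2545e+06 / ( [1 − (1+0.103)^(−14)] / 0.103 ) = 1.2545e+06 / 7.247772 = 173,087.6759

€173,087.68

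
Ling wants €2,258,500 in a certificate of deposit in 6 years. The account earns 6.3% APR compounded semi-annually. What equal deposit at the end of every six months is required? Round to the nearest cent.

i = 0.063/2 = 0.0315 per half-year; n = 6·2 = 12.
PMT = 2.2585e+06 / ( [(1+0.0315)^12 − 1] / 0.0315 ) = 2.2585e+06 / 14.313576 = 157,787.2657

€157,787.27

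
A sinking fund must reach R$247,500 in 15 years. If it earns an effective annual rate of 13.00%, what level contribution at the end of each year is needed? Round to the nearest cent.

R$6,123.59

FV-annuity factor = 40.417464; PMT = 247500 / 40.417464 = 6,123.5905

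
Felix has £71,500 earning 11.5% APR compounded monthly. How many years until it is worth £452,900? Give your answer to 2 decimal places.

Periodic rate i = 0.115/12 = 0.00958333.
(1+i)^n = 452900/71500 = 6.33427, so n = ln 6.33427 / ln 1.00958 = 193.5449 months
= 193.5449/12 years

16.13 years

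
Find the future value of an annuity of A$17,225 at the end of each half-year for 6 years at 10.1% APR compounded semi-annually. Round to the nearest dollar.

With 2 periods per year: i = 0.0505, n = 12.
FV = PMT · [(1+i)^n − 1] / i = 17225 · 15.963273 = 274,967.3758

A$274,967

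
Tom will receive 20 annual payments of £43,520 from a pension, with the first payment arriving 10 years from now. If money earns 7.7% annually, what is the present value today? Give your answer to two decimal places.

£224,148.63

PV at t=9 (ordinary 20-year annuity): 43520 × a(20|0.077) = 43520 × 10.041268 = 436,995.9652
Discount back 9 years: 436,995.9652 × (1+0.077)^(−9) = 436,995.9652 × 0.512931 = 224,148.6345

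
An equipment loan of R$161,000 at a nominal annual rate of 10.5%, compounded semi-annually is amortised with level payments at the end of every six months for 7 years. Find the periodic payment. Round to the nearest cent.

R$16,525.87

i = 0.105/2 = 0.0525 per half-year; n = 7·2 = 14.
PMT = 161000 / ( [1 − (1+0.0525)^(−14)] / 0.0525 ) = 161000 / 9.742301 = 16,525.8705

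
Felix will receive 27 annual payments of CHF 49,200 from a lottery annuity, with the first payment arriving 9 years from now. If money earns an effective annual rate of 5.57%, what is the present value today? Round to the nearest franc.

Value one period before first payment (t=8): 49200 × [1 − (1+0.0557)^(−27)] / 0.0557 = 49200 × 13.798516 = 678,886.9688
PV₀ = 678,886.9688 / (1+0.0557)^8 = 678,886.9688 / 1.542852 = 440,020.8950

CHF 440,021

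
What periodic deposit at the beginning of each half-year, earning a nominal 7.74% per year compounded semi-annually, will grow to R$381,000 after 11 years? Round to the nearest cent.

R$10,872.70

i = 0.0774/2 = 0.0387 per half-year; n = 11·2 = 22.
PMT = 381000 / ( [(1+0.0387)^22 − 1] / 0.0387 × (1+i) ) = 381000 / 35.041882 = 10,872.7037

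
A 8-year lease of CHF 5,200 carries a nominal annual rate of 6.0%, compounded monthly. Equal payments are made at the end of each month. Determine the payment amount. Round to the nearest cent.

CHF 68.34

With 12 periods per year: i = 0.005, n = 96.
PMT = 5200 / ( [1 − (1+0.005)^(−96)] / 0.005 ) = 5200 / 76.095218 = 68.3354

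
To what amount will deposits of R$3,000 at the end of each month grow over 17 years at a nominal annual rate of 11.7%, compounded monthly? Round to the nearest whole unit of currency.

R$1,919,432

Periodic rate i = 0.117/12 = 0.00975; n = 17 × 12 = 204 periods.
Accumulation factor s(204|0.00975) = 639.810661; FV = 3000 × 639.810661 = 1,919,431.9835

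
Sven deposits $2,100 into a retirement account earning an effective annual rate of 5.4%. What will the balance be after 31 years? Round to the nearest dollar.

2,100 × (1+0.054)^31 = 2,100 × 5.105743 = 10,722.0600

$10,722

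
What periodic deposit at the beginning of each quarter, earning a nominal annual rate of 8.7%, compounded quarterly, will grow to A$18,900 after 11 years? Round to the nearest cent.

With 4 periods per year: i = 0.02175, n = 44.
PMT = 18900 / ( [(1+0.02175)^44 − 1] / 0.02175 × (1+i) ) = 18900 / 74.096692 = 255.0721

A$255.07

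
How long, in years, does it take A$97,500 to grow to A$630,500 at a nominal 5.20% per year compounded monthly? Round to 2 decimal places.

35.98 years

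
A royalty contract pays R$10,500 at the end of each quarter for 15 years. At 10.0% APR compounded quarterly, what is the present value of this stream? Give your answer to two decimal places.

R$324,540.89

With 4 periods per year: i = 0.025, n = 60.
Annuity factor a(60|0.025) = 30.908656; PV = 10500 × 30.908656 = 324,540.8931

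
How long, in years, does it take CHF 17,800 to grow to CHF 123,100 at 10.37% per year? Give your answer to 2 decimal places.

19.60 years

n = ln(123100/17800) / ln(1+0.1037) = ln(6.91573) / 0.098668 = 19.5990 years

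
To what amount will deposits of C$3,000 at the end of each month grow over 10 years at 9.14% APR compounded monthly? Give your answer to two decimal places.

C$585,160.06

Periodic rate i = 0.0914/12 = 0.00761667; n = 10 × 12 = 120 periods.
FV = 3000 × [(1+0.00761667)^120 − 1] / 0.00761667 = 3000 × 195.053353 = 585,160.0585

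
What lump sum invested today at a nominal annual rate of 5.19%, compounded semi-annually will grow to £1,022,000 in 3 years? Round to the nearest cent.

£876,382.55

i = 0.0519/2 = 0.02595 per half-year; n = 3·2 = 6.
Discount factor = (1+0.02595)^(−6) = 0.857517; PV = 1,022,000 × 0.857517 = 876,382.5487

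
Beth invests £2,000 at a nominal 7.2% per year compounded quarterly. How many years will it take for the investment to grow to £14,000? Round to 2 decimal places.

Periodic rate i = 0.072/4 = 0.018.
n = ln(14000/2000) / ln(1+0.018) = ln(7.00000) / 0.017840 = 109.0762 quarters
= 109.0762/4 years

27.27 years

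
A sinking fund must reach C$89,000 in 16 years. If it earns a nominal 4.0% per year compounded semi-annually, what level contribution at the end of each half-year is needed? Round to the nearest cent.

i = 0.04/2 = 0.02 per half-year; n = 16·2 = 32.
FV-annuity factor = 44.227030; PMT = 89000 / 44.227030 = 2,012.3441

C$2,012.34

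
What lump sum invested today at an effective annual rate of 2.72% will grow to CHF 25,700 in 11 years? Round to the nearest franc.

CHF 19,131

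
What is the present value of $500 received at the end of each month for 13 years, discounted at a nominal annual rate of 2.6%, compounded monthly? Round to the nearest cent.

i = 0.026/12 = 0.00216667 per month; n = 13·12 = 156.
PV = PMT · [1 − (1+i)^(−n)] / i = 500 · 132.251027 = 66,125.5137

$66,125.51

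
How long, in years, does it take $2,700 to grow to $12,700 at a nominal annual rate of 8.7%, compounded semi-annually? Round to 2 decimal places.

18.18 years

Periodic rate i = 0.087/2 = 0.0435.
n = ln(12700/2700) / ln(1+0.0435) = ln(4.70370) / 0.042580 = 36.3629 half-years
= 36.3629/2 years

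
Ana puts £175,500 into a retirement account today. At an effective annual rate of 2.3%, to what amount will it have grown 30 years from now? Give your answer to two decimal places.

£347,173.15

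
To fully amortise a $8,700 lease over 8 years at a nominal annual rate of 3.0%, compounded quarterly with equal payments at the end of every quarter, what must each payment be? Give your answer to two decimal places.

With 4 periods per year: i = 0.0075, n = 32.
PMT = 8700 / ( [1 − (1+0.0075)^(−32)] / 0.0075 ) = 8700 / 28.355650 = 306.8172

$306.82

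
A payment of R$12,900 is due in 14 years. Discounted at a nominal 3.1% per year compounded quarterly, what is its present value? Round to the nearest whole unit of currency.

R$8,372

i = 0.031/4 = 0.00775 per quarter; n = 14·4 = 56.
PV = 12,900 / (1 + 0.00775)^56 = 12,900 / 1.540839 = 8,372.0638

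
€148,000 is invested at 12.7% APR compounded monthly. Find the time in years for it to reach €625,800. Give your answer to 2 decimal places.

Periodic rate i = 0.127/12 = 0.0105833.
(1+i)^n = 625800/148000 = 4.22838, so n = ln 4.22838 / ln 1.01058 = 136.9545 months
= 136.9545/12 years

11.41 years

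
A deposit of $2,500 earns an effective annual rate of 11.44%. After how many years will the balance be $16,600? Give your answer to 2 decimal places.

(1+i)^n = 16600/2500 = 6.64000, so n = ln 6.64000 / ln 1.1144 = 17.4777 years

17.48 years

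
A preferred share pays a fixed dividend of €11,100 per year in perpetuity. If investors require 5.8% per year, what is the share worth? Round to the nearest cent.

€191,379.31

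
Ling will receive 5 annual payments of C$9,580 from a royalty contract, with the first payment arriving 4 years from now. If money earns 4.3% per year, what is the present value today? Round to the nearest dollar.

Value one period before first payment (t=3): 9580 × [1 − (1+0.043)^(−5)] / 0.043 = 9580 × 4.414551 = 42,291.4021
PV₀ = 42,291.4021 / (1+0.043)^3 = 42,291.4021 / 1.134627 = 37,273.4127

C$37,273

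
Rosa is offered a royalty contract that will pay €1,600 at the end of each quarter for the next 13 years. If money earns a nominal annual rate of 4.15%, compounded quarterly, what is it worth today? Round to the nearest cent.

With 4 periods per year: i = 0.010375, n = 52.
PV = 1600 × [1 − (1+0.010375)^(−52)] / 0.010375 = 1600 × 40.032532 = 64,052.0509

€64,052.05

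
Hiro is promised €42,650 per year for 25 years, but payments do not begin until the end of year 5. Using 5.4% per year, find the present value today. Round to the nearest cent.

Value one period before first payment (t=4): 42650 × [1 − (1+0.054)^(−25)] / 0.054 = 42650 × 13.545833 = 577,729.7903
PV₀ = 577,729.7903 / (1+0.054)^4 = 577,729.7903 / 1.234134 = 468,125.5214

€468,125.52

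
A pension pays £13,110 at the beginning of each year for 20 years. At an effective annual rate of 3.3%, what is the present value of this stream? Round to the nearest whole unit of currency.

£196,004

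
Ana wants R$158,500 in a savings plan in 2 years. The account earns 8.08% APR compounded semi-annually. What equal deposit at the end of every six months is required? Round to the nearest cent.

Periodic rate i = 0.0808/2 = 0.0404; n = 2 × 2 = 4 periods.
PMT = 158500 / ( [(1+0.0404)^4 − 1] / 0.0404 ) = 158500 / 4.248995 = 37,302.9424

R$37,302.94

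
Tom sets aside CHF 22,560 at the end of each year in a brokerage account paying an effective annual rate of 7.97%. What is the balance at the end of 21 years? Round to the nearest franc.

CHF 1,133,534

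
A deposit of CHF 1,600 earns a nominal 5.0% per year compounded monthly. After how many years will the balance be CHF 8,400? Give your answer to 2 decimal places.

Periodic rate i = 0.05/12 = 0.00416667.
(1+i)^n = 8400/1600 = 5.25000, so n = ln 5.25000 / ln 1.00417 = 398.8033 months
= 398.8033/12 years

33.23 years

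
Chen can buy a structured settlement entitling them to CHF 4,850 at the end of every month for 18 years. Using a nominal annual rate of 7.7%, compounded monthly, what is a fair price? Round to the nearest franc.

CHF 565,989

Periodic rate i = 0.077/12 = 0.00641667; n = 18 × 12 = 216 periods.
PV = 4850 × [1 − (1+0.00641667)^(−216)] / 0.00641667 = 4850 × 116.698701 = 565,988.6987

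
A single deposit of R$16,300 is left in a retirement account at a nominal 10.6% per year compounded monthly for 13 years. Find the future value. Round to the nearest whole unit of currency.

Periodic rate i = 0.106/12 = 0.00883333; n = 13 × 12 = 156 periods.
FV = 16,300 × (1 + 0.00883333)^156 = 64,271.3874

R$64,271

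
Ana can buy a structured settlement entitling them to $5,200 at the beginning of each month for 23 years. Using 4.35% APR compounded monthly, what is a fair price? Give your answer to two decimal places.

$909,359.31

With 12 periods per year: i = 0.003625, n = 276.
PV = 5200 × [1 − (1+0.003625)^(−276)] / 0.003625 × (1+i) = 5200 × 174.876791 = 909,359.3117
Payments are at the start of each period, so multiply by (1+i).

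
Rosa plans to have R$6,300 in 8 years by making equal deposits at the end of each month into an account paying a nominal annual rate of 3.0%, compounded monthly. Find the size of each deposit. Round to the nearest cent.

With 12 periods per year: i = 0.0025, n = 96.
PMT = 6300 / ( [(1+0.0025)^96 − 1] / 0.0025 ) = 6300 / 108.347387 = 58.1463

R$58.15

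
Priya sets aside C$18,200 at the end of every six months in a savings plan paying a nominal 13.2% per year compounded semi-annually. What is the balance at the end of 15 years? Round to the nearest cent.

Periodic rate i = 0.132/2 = 0.066; n = 15 × 2 = 30 periods.
FV = PMT · [(1+i)^n − 1] / i = 18200 · 87.927962 = 1,600,288.9004

C$1,600,288.90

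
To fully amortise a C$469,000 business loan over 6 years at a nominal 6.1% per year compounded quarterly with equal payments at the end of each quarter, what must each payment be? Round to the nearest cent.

i = 0.061/4 = 0.01525 per quarter; n = 6·4 = 24.
PMT = 469000 / ( [1 − (1+0.01525)^(−24)] / 0.01525 ) = 469000 / 19.972368 = 23,482.4434

C$23,482.44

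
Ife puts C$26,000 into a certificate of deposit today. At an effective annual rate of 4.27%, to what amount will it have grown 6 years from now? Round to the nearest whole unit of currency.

C$33,414

26,000 × (1+0.0427)^6 = 26,000 × 1.285157 = 33,414.0862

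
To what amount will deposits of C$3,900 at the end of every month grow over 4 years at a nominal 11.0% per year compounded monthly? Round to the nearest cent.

C$233,828.99

i = 0.11/12 = 0.00916667 per month; n = 4·12 = 48.
Accumulation factor s(48|0.00916667) = 59.956151; FV = 3900 × 59.956151 = 233,828.9876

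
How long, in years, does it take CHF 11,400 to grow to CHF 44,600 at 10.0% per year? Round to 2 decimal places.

14.31 years

(1+i)^n = 44600/11400 = 3.91228, so n = ln 3.91228 / ln 1.1 = 14.3124 years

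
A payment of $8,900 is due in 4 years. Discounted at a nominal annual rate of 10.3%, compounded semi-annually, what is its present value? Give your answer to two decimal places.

$5,955.47

With 2 periods per year: i = 0.0515, n = 8.
PV = 8,900 / (1 + 0.0515)^8 = 8,900 / 1.494425 = 5,955.4666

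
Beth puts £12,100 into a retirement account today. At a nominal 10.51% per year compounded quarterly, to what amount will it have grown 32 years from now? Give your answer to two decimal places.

£334,614.94

i = 0.1051/4 = 0.026275 per quarter; n = 32·4 = 128.
FV = 12,100 × (1 + 0.026275)^128 = 334,614.9379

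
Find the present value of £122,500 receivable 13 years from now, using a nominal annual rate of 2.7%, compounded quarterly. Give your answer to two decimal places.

£86,339.77

i = 0.027/4 = 0.00675 per quarter; n = 13·4 = 52.
PV = FV·(1+i)^(−n) = 122,500 × 0.704814 = 86,339.7721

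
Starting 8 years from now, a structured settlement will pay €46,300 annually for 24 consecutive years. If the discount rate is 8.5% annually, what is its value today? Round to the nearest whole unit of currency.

€264,284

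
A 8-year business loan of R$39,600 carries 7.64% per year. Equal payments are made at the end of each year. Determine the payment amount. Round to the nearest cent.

PMT = 39600 / ( [1 − (1+0.0764)^(−8)] / 0.0764 ) = 39600 / 5.825987 = 6,797.1314

R$6,797.13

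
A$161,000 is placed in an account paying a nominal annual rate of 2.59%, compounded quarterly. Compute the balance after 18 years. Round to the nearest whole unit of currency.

i = 0.0259/4 = 0.006475 per quarter; n = 18·4 = 72.
FV = 161,000 × (1 + 0.006475)^72 = 256,236.6743

A$256,237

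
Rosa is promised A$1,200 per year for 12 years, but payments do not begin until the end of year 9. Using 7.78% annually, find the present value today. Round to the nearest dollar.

A$5,023

PV at t=8 (ordinary 12-year annuity): 1200 × a(12|0.0778) = 1200 × 7.622741 = 9,147.2893
Discount back 8 years: 9,147.2893 × (1+0.0778)^(−8) = 9,147.2893 × 0.549155 = 5,023.2753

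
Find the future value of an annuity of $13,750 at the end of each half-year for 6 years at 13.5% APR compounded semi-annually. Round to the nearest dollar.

i = 0.135/2 = 0.0675 per half-year; n = 6·2 = 12.
Accumulation factor s(12|0.0675) = 17.627425; FV = 13750 × 17.627425 = 242,377.0950

$242,377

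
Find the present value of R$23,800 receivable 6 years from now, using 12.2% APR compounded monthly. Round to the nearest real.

R$11,489

Periodic rate i = 0.122/12 = 0.0101667; n = 6 × 12 = 72 periods.
PV = FV·(1+i)^(−n) = 23,800 × 0.482727 = 11,488.9023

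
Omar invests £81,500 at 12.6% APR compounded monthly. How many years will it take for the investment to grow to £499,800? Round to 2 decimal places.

14.47 years

Periodic rate i = 0.126/12 = 0.0105.
n = ln(499800/81500) / ln(1+0.0105) = ln(6.13252) / 0.010445 = 173.6295 months
= 173.6295/12 years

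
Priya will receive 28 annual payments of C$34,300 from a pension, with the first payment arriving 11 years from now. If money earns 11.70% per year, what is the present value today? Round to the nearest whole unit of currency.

Value one period before first payment (t=10): 34300 × [1 − (1+0.117)^(−28)] / 0.117 = 34300 × 8.161241 = 279,930.5784
PV₀ = 279,930.5784 / (1+0.117)^10 = 279,930.5784 / 3.023651 = 92,580.3057

C$92,580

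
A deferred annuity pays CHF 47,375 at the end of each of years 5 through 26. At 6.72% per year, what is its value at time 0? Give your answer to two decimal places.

CHF 413,542.69

PV at t=4 (ordinary 22-year annuity): 47375 × a(22|0.0672) = 47375 × 11.322815 = 536,418.3412
PV₀ = 536,418.3412 / (1+0.0672)^4 = 536,418.3412 / 1.297129 = 413,542.6939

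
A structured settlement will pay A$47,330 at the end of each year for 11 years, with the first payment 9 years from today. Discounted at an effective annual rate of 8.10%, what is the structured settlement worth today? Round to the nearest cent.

PV at t=8 (ordinary 11-year annuity): 47330 × a(11|0.081) = 47330 × 7.104460 = 336,254.0690
Discount back 8 years: 336,254.0690 × (1+0.081)^(−8) = 336,254.0690 × 0.536284 = 180,327.5145

A$180,327.51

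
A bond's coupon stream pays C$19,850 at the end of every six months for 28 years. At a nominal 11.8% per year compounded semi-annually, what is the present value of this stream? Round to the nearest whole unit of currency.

C$322,866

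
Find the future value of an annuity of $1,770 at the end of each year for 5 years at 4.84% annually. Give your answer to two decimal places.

$9,749.16

FV = PMT · [(1+i)^n − 1] / i = 1770 · 5.507998 = 9,749.1564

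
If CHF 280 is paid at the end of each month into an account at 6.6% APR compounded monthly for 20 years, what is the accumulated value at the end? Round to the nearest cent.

CHF 138,977.08

With 12 periods per year: i = 0.0055, n = 240.
Accumulation factor s(240|0.0055) = 496.346697; FV = 280 × 496.346697 = 138,977.0751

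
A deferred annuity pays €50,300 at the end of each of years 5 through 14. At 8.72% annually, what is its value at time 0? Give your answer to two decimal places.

Value one period before first payment (t=4): 50300 × [1 − (1+0.0872)^(−10)] / 0.0872 = 50300 × 6.497516 = 326,825.0450
Discount back 4 years: 326,825.0450 × (1+0.0872)^(−4) = 326,825.0450 × 0.715751 = 233,925.4937

€233,925.49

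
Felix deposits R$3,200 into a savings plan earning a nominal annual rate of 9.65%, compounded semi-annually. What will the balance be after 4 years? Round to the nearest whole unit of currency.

i = 0.0965/2 = 0.04825 per half-year; n = 4·2 = 8.
FV = 3,200 × (1 + 0.04825)^8 = 4,665.1858

R$4,665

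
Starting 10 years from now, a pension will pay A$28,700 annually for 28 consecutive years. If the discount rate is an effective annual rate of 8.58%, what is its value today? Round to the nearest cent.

A$143,548.63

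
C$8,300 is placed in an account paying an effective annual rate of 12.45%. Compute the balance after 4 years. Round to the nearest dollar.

8,300 × (1+0.1245)^4 = 8,300 × 1.598961 = 13,271.3753

C$13,271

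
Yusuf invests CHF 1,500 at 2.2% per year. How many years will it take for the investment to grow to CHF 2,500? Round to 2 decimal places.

(1+i)^n = 2500/1500 = 1.66667, so n = ln 1.66667 / ln 1.022 = 23.4738 years

23.47 years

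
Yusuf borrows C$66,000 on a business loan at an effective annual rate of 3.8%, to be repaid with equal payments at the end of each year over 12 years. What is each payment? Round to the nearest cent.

C$6,951.08

Annuity-PV factor = 9.494931; PMT = 66000 / 9.494931 = 6,951.0775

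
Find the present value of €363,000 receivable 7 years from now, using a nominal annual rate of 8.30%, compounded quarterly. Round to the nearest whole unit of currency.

€204,251

With 4 periods per year: i = 0.02075, n = 28.
Discount factor = (1+0.02075)^(−28) = 0.562674; PV = 363,000 × 0.562674 = 204,250.7897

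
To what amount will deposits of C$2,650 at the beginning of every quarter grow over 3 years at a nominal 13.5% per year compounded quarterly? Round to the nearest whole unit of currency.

i = 0.135/4 = 0.03375 per quarter; n = 3·4 = 12.
Accumulation factor s(12|0.03375) × (1+i) = 14.987506; FV = 2650 × 14.987506 = 39,716.8921
(Beginning-of-period payments → annuity-due factor ×(1+i).)

C$39,717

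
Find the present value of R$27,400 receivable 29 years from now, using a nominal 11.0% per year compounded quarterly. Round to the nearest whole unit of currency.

i = 0.11/4 = 0.0275 per quarter; n = 29·4 = 116.
PV = FV·(1+i)^(−n) = 27,400 × 0.042984 = 1,177.7638

R$1,178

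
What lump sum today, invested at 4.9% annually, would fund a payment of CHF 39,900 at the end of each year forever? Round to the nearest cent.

PV = PMT / i = 39900 / 0.049 = 814,285.7143

CHF 814,285.71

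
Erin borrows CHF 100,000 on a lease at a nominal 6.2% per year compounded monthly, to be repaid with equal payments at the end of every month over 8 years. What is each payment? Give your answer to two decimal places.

CHF 1,323.90

Periodic rate i = 0.062/12 = 0.00516667; n = 8 × 12 = 96 periods.
Annuity-PV factor = 75.534243; PMT = 100000 / 75.534243 = 1,323.9029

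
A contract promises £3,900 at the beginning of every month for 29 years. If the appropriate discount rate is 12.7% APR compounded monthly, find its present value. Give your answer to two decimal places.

£362,855.94

i = 0.127/12 = 0.0105833 per month; n = 29·12 = 348.
Annuity factor a(348|0.0105833) × (1+i) = 93.039983; PV = 3900 × 93.039983 = 362,855.9352
Payments are at the start of each period, so multiply by (1+i).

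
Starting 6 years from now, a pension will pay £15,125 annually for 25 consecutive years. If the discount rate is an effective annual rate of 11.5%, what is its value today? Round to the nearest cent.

Value one period before first payment (t=5): 15125 × [1 − (1+0.115)^(−25)] / 0.115 = 15125 × 8.123607 = 122,869.5529
PV₀ = 122,869.5529 / (1+0.115)^5 = 122,869.5529 / 1.723353 = 71,296.7841

£71,296.78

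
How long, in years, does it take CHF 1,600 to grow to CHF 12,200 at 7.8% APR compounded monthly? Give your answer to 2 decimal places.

Periodic rate i = 0.078/12 = 0.0065.
n = ln(12200/1600) / ln(1+0.0065) = ln(7.62500) / 0.006479 = 313.5427 months
= 313.5427/12 years

26.13 years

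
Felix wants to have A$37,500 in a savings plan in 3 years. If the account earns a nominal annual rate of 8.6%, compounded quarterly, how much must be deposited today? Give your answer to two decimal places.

i = 0.086/4 = 0.0215 per quarter; n = 3·4 = 12.
Discount factor = (1+0.0215)^(−12) = 0.774711; PV = 37,500 × 0.774711 = 29,051.6509

A$29,051.65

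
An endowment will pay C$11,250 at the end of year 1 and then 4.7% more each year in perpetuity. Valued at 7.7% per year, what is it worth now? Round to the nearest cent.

PV = PMT / (i − g) = 11250 / (0.077 − 0.047) = 11250 / 0.030000 = 375,000.0000

C$375,000.00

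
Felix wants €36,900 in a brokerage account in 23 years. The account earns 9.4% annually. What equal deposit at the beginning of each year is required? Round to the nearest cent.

€459.78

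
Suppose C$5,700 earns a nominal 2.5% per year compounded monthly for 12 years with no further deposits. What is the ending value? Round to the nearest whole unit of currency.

C$7,692

i = 0.025/12 = 0.00208333 per month; n = 12·12 = 144.
FV = 5,700 × (1 + 0.00208333)^144 = 7,691.7945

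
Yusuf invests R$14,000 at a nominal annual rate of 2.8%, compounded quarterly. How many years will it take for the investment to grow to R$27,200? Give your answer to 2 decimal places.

Periodic rate i = 0.028/4 = 0.007.
(1+i)^n = 27200/14000 = 1.94286, so n = ln 1.94286 / ln 1.007 = 95.2116 quarters
= 95.2116/4 years

23.80 years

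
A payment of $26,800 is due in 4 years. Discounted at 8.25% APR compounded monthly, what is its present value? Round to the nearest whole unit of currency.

$19,289

i = 0.0825/12 = 0.006875 per month; n = 4·12 = 48.
Discount factor = (1+0.006875)^(−48) = 0.719736; PV = 26,800 × 0.719736 = 19,288.9249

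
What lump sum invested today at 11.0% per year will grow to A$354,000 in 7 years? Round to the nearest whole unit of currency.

A$170,507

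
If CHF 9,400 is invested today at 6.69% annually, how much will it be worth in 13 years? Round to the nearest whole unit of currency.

CHF 21,814

FV = 9,400 × (1 + 0.0669)^13 = 21,814.0423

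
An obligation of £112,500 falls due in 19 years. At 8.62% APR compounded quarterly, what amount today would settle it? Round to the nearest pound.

Periodic rate i = 0.0862/4 = 0.02155; n = 19 × 4 = 76 periods.
Discount factor = (1+0.02155)^(−76) = 0.197819; PV = 112,500 × 0.197819 = 22,254.6508

£22,255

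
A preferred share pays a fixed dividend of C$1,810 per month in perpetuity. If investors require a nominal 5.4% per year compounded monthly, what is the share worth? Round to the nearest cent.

C$402,222.22

Periodic rate i = 0.054/12 = 0.0045.
PV = C/r = 1810/0.0045 = 402,222.2222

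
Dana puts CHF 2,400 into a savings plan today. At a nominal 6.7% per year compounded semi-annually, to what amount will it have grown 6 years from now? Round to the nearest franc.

With 2 periods per year: i = 0.0335, n = 12.
FV = 2,400 × (1 + 0.0335)^12 = 3,563.9944

CHF 3,564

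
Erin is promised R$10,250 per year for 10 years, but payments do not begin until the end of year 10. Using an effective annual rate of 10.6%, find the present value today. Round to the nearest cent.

PV at t=9 (ordinary 10-year annuity): 10250 × a(10|0.106) = 10250 × 5.989330 = 61,390.6325
PV₀ = 61,390.6325 / (1+0.106)^9 = 61,390.6325 / 2.476259 = 24,791.6804

R$24,791.68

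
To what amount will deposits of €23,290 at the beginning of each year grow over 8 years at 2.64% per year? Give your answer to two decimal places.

€209,873.77

Accumulation factor s(8|0.0264) × (1+i) = 9.011325; FV = 23290 × 9.011325 = 209,873.7663
(Beginning-of-period payments → annuity-due factor ×(1+i).)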